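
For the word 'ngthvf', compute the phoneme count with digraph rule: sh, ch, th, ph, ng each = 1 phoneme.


Parsing 'ngthvf' greedily, digraphs first:
  'ng' -> digraph (1 consonant phoneme) (phonemes so far: 1)
  'th' -> digraph (1 consonant phoneme) (phonemes so far: 2)
  'v' -> consonant phoneme (phonemes so far: 3)
  'f' -> consonant phoneme (phonemes so far: 4)
Total phonemes: 4

4


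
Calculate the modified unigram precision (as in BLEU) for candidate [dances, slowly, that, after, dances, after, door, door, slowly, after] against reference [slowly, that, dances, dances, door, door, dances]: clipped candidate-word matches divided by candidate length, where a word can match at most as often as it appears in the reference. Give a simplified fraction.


Reference word counts: {'dances': 3, 'door': 2, 'slowly': 1, 'that': 1}
Checking each candidate word (with clipping):
  'dances' -> in reference (ref count 3, used 1/3) -> match (matches: 1)
  'slowly' -> in reference (ref count 1, used 1/1) -> match (matches: 2)
  'that' -> in reference (ref count 1, used 1/1) -> match (matches: 3)
  'after' -> not in reference -> no match (matches: 3)
  'dances' -> in reference (ref count 3, used 2/3) -> match (matches: 4)
  'after' -> not in reference -> no match (matches: 4)
  'door' -> in reference (ref count 2, used 1/2) -> match (matches: 5)
  'door' -> in reference (ref count 2, used 2/2) -> match (matches: 6)
  'slowly' -> ref count 1 already used up (1/1) -> clipped, no match (matches: 6)
  'after' -> not in reference -> no match (matches: 6)
Clipped matches: 6, Candidate length: 10
Precision = 6/10 = 3/5

3/5


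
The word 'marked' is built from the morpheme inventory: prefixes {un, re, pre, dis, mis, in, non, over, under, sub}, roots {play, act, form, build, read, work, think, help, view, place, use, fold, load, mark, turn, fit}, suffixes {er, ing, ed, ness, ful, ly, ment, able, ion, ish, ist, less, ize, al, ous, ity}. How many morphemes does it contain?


Segmenting 'marked' against the inventory:
  'mark' -> root (morpheme 1)
  'ed' -> suffix (morpheme 2)
Total morphemes: 2

2


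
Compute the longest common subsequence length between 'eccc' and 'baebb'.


DP table for LCS of 'eccc' and 'baebb':
       b  a  e  b  b
    0  0  0  0  0  0
  e 0  0  0  1  1  1
  c 0  0  0  1  1  1
  c 0  0  0  1  1  1
  c 0  0  0  1  1  1
LCS: 'e'
LCS length = 1

1


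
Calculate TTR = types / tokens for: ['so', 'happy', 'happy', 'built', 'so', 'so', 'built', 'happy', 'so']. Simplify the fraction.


Tokens: 9
Unique types: ('built', 'happy', 'so') = 3
TTR = 3/9
Simplify: divide both by 3 -> 1/3
TTR = 1/3

1/3


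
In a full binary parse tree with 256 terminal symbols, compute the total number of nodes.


Leaf nodes (terminals): 256
Internal nodes = n - 1 = 256 - 1 = 255
Total = leaves + internal = 256 + 255 = 511

511


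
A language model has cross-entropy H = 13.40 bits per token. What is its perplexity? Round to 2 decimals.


Perplexity formula: PP = 2^H
H = 13.40
PP = 2^13.40
Decompose: 2^13.40 = 2^13 * 2^0.40
2^13 = 8192, 2^0.40 ~ 1.3195079
PP ~ 8192 * 1.3195079 = 10809.4087168
Rounded to 2 decimals: 10809.41

10809.41


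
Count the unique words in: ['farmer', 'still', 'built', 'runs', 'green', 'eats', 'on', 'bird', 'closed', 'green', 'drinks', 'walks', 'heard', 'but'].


Listing all tokens and tracking unique types:
  Token 1: 'farmer' -> NEW (unique so far: 1)
  Token 2: 'still' -> NEW (unique so far: 2)
  Token 3: 'built' -> NEW (unique so far: 3)
  Token 4: 'runs' -> NEW (unique so far: 4)
  Token 5: 'green' -> NEW (unique so far: 5)
  Token 6: 'eats' -> NEW (unique so far: 6)
  Token 7: 'on' -> NEW (unique so far: 7)
  Token 8: 'bird' -> NEW (unique so far: 8)
  Token 9: 'closed' -> NEW (unique so far: 9)
  Token 10: 'green' -> duplicate (unique so far: 9)
  Token 11: 'drinks' -> NEW (unique so far: 10)
  Token 12: 'walks' -> NEW (unique so far: 11)
  Token 13: 'heard' -> NEW (unique so far: 12)
  Token 14: 'but' -> NEW (unique so far: 13)
Unique types: ('bird', 'built', 'but', 'closed', 'drinks', 'eats', 'farmer', 'green', 'heard', 'on', 'runs', 'still', 'walks')
Vocabulary size: 13

13


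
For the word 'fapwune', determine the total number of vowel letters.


Scanning each character of 'fapwune':
  Position 1: 'f' -> consonant (running count: 0)
  Position 2: 'a' -> vowel (running count: 1)
  Position 3: 'p' -> consonant (running count: 1)
  Position 4: 'w' -> consonant (running count: 1)
  Position 5: 'u' -> vowel (running count: 2)
  Position 6: 'n' -> consonant (running count: 2)
  Position 7: 'e' -> vowel (running count: 3)
Total vowels: 3

3


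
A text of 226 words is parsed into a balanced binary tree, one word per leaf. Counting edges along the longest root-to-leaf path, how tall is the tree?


In a balanced binary tree with n leaves the deepest leaf is ceil(log2(n)) edges below the root.
log2(226) = 7.8202
ceil(7.8202) = 8
height (edges) = 8

8


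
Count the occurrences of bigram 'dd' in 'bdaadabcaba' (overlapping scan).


Scanning 'bdaadabcaba' for bigram 'dd':
  Position 0: 'bd' -> no
  Position 1: 'da' -> no
  Position 2: 'aa' -> no
  Position 3: 'ad' -> no
  Position 4: 'da' -> no
  Position 5: 'ab' -> no
  Position 6: 'bc' -> no
  Position 7: 'ca' -> no
  Position 8: 'ab' -> no
  Position 9: 'ba' -> no
Total matches: 0

0


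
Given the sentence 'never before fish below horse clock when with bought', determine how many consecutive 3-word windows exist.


Word trigrams from [9] words:
  Trigram 1: (never before fish)
  Trigram 2: (before fish below)
  Trigram 3: (fish below horse)
  Trigram 4: (below horse clock)
  Trigram 5: (horse clock when)
  Trigram 6: (clock when with)
  Trigram 7: (when with bought)
Total word trigrams: 9 - 2 = 7

7


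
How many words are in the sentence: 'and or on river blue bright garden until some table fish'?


Counting words by splitting on spaces:
  Word 1: 'and'
  Word 2: 'or'
  Word 3: 'on'
  Word 4: 'river'
  Word 5: 'blue'
  Word 6: 'bright'
  Word 7: 'garden'
  Word 8: 'until'
  Word 9: 'some'
  Word 10: 'table'
  Word 11: 'fish'
Total words: 11

11


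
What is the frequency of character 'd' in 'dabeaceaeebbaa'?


Scanning 'dabeaceaeebbaa' for 'd':
  Position 0: 'd' -> MATCH (count: 1)
Total occurrences of 'd': 1

1


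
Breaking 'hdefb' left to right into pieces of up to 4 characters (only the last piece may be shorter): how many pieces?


'hdefb' has 5 characters.
Chunking with max size 4:
  Chunk 1: 'hdef' (positions 0-3)
  Chunk 2: 'b' (positions 4-4)
Total chunks: ceil(5 / 4) = 2

2


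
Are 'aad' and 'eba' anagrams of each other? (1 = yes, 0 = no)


Sort characters of 'aad': 'aad'
Sort characters of 'eba': 'abe'
Sorted forms differ -> they are NOT anagrams
Result: 0

0


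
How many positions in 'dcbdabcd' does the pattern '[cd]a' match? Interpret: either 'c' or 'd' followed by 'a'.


Pattern: [cd]a means either 'c' or 'd' followed by 'a'.
Scanning 'dcbdabcd' position-by-position:
  Pos 0: window 'dc' -> no
  Pos 1: window 'cb' -> no
  Pos 2: window 'bd' -> no
  Pos 3: window 'da' -> MATCH
  Pos 4: window 'ab' -> no
  Pos 5: window 'bc' -> no
  Pos 6: window 'cd' -> no
  Pos 7: window 'd' -> no
Total matches: 1

1


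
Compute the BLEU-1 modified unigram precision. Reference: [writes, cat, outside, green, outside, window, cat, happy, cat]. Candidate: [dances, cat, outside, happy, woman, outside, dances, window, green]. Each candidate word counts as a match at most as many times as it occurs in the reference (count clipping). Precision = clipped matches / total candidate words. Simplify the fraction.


Reference word counts: {'cat': 3, 'green': 1, 'happy': 1, 'outside': 2, 'window': 1, 'writes': 1}
Checking each candidate word (with clipping):
  'dances' -> not in reference -> no match (matches: 0)
  'cat' -> in reference (ref count 3, used 1/3) -> match (matches: 1)
  'outside' -> in reference (ref count 2, used 1/2) -> match (matches: 2)
  'happy' -> in reference (ref count 1, used 1/1) -> match (matches: 3)
  'woman' -> not in reference -> no match (matches: 3)
  'outside' -> in reference (ref count 2, used 2/2) -> match (matches: 4)
  'dances' -> not in reference -> no match (matches: 4)
  'window' -> in reference (ref count 1, used 1/1) -> match (matches: 5)
  'green' -> in reference (ref count 1, used 1/1) -> match (matches: 6)
Clipped matches: 6, Candidate length: 9
Precision = 6/9 = 2/3

2/3


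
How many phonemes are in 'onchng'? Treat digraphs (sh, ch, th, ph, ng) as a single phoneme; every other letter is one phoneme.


Parsing 'onchng' greedily, digraphs first:
  'o' -> vowel phoneme (phonemes so far: 1)
  'n' -> consonant phoneme (phonemes so far: 2)
  'ch' -> digraph (1 consonant phoneme) (phonemes so far: 3)
  'ng' -> digraph (1 consonant phoneme) (phonemes so far: 4)
Total phonemes: 4

4


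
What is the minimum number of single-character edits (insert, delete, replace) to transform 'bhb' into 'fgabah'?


Building DP table for s1='bhb' (len 3) and s2='fgabah' (len 6):
       f  g  a  b  a  h
    0  1  2  3  4  5  6
  b 1  1  2  3  3  4  5
  h 2  2  2  3  4  4  4
  b 3  3  3  3  3  4  5
Edit distance = dp[3][6] = 5

5


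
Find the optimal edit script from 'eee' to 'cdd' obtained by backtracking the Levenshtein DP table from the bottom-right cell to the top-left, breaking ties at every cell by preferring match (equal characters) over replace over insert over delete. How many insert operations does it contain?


Edit distance = 3. Backtracking from cell (3, 3) with preference match > replace > insert > delete,
then listing the resulting alignment 'eee' -> 'cdd' left to right:
  Step 1: replace e->c
  Step 2: replace e->d
  Step 3: replace e->d
Total insertions: 0

0


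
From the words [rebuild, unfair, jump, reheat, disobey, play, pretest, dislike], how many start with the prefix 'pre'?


Checking each word for prefix 'pre':
  'rebuild' -> no (count: 0)
  'unfair' -> no (count: 0)
  'jump' -> no (count: 0)
  'reheat' -> no (count: 0)
  'disobey' -> no (count: 0)
  'play' -> no (count: 0)
  'pretest' -> YES, starts with 'pre' (count: 1)
  'dislike' -> no (count: 1)
Total with prefix 'pre': 1

1


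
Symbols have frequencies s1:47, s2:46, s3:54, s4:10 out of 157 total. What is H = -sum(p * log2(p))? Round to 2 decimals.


Computing entropy H = -sum(p_i * log2(p_i)):
  s1: p = 47/157 = 0.2994, -p*log2(p) = 0.5209
  s2: p = 46/157 = 0.2930, -p*log2(p) = 0.5189
  s3: p = 54/157 = 0.3439, -p*log2(p) = 0.5296
  s4: p = 10/157 = 0.0637, -p*log2(p) = 0.2530
H = sum of terms = 1.8224
Rounded to 2 decimals: 1.82

1.82


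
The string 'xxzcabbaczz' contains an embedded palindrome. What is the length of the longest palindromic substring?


Scanning 'xxzcabbaczz' for palindromic substrings.
Substring at positions 2-9: 'zcabbacz'.
Check: reverse('zcabbacz') = 'zcabbacz' -> palindrome confirmed.
Neighbouring characters ('x' / 'z') break symmetry, so it cannot extend further.
No longer palindromic substring exists; longest length = 8

8


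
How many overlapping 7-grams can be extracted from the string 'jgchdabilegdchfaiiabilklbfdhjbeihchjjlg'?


String 'jgchdabilegdchfaiiabilklbfdhjbeihchjjlg' has length L = 39.
Number of overlapping n-grams = L - n + 1
Substituting: 39 - 7 + 1 = 33

33


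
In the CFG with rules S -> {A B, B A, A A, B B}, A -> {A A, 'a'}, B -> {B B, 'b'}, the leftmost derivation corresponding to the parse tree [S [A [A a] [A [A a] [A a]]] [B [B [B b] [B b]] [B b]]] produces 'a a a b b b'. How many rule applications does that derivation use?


Every bracketed nonterminal node [X ...] in the tree is produced by exactly one rule application.
Reading the tree off as a leftmost derivation:
  Step 1: S  =>  A B   (applied S -> A B)
  Step 2: A B  =>  A A B   (applied A -> A A)
  Step 3: A A B  =>  a A B   (applied A -> a)
  Step 4: a A B  =>  a A A B   (applied A -> A A)
  Step 5: a A A B  =>  a a A B   (applied A -> a)
  Step 6: a a A B  =>  a a a B   (applied A -> a)
  Step 7: a a a B  =>  a a a B B   (applied B -> B B)
  Step 8: a a a B B  =>  a a a B B B   (applied B -> B B)
  Step 9: a a a B B B  =>  a a a b B B   (applied B -> b)
  Step 10: a a a b B B  =>  a a a b b B   (applied B -> b)
  Step 11: a a a b b B  =>  a a a b b b   (applied B -> b)
Final yield: a a a b b b
Total rewrite steps: 11

11


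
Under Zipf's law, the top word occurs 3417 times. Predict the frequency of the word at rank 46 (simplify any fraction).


Zipf's law: freq(rank) = f1 / rank
f1 = 3417, rank = 46
freq = 3417 / 46
GCD(3417, 46) = 1
Simplified: 3417/46

3417/46


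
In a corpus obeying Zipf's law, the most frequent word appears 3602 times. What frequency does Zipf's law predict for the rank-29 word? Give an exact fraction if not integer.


Zipf's law: freq(rank) = f1 / rank
f1 = 3602, rank = 29
freq = 3602 / 29
GCD(3602, 29) = 1
Simplified: 3602/29

3602/29


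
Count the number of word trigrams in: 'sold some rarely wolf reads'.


Word trigrams from [5] words:
  Trigram 1: (sold some rarely)
  Trigram 2: (some rarely wolf)
  Trigram 3: (rarely wolf reads)
Total word trigrams: 5 - 2 = 3

3


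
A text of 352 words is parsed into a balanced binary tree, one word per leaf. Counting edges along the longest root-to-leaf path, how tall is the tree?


In a balanced binary tree with n leaves the deepest leaf is ceil(log2(n)) edges below the root.
log2(352) = 8.4594
ceil(8.4594) = 9
height (edges) = 9

9


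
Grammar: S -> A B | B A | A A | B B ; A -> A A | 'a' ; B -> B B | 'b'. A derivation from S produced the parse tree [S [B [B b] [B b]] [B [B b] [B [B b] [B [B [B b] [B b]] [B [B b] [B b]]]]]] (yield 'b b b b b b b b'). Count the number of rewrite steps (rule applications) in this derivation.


Every bracketed nonterminal node [X ...] in the tree is produced by exactly one rule application.
Reading the tree off as a leftmost derivation:
  Step 1: S  =>  B B   (applied S -> B B)
  Step 2: B B  =>  B B B   (applied B -> B B)
  Step 3: B B B  =>  b B B   (applied B -> b)
  Step 4: b B B  =>  b b B   (applied B -> b)
  Step 5: b b B  =>  b b B B   (applied B -> B B)
  Step 6: b b B B  =>  b b b B   (applied B -> b)
  Step 7: b b b B  =>  b b b B B   (applied B -> B B)
  Step 8: b b b B B  =>  b b b b B   (applied B -> b)
  Step 9: b b b b B  =>  b b b b B B   (applied B -> B B)
  Step 10: b b b b B B  =>  b b b b B B B   (applied B -> B B)
  Step 11: b b b b B B B  =>  b b b b b B B   (applied B -> b)
  Step 12: b b b b b B B  =>  b b b b b b B   (applied B -> b)
  Step 13: b b b b b b B  =>  b b b b b b B B   (applied B -> B B)
  Step 14: b b b b b b B B  =>  b b b b b b b B   (applied B -> b)
  Step 15: b b b b b b b B  =>  b b b b b b b b   (applied B -> b)
Final yield: b b b b b b b b
Total rewrite steps: 15

15


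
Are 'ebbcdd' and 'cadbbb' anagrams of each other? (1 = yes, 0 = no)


Sort characters of 'ebbcdd': 'bbcdde'
Sort characters of 'cadbbb': 'abbbcd'
Sorted forms differ -> they are NOT anagrams
Result: 0

0


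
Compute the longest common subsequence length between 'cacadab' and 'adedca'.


DP table for LCS of 'cacadab' and 'adedca':
       a  d  e  d  c  a
    0  0  0  0  0  0  0
  c 0  0  0  0  0  1  1
  a 0  1  1  1  1  1  2
  c 0  1  1  1  1  2  2
  a 0  1  1  1  1  2  3
  d 0  1  2  2  2  2  3
  a 0  1  2  2  2  2  3
  b 0  1  2  2  2  2  3
LCS: 'aca'
LCS length = 3

3


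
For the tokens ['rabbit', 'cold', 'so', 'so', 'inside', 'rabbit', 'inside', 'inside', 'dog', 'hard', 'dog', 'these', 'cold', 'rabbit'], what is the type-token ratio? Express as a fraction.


Tokens: 14
Unique types: ('cold', 'dog', 'hard', 'inside', 'rabbit', 'so', 'these') = 7
TTR = 7/14
Simplify: divide both by 7 -> 1/2
TTR = 1/2

1/2


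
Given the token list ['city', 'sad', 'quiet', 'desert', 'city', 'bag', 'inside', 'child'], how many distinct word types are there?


Listing all tokens and tracking unique types:
  Token 1: 'city' -> NEW (unique so far: 1)
  Token 2: 'sad' -> NEW (unique so far: 2)
  Token 3: 'quiet' -> NEW (unique so far: 3)
  Token 4: 'desert' -> NEW (unique so far: 4)
  Token 5: 'city' -> duplicate (unique so far: 4)
  Token 6: 'bag' -> NEW (unique so far: 5)
  Token 7: 'inside' -> NEW (unique so far: 6)
  Token 8: 'child' -> NEW (unique so far: 7)
Unique types: ('bag', 'child', 'city', 'desert', 'inside', 'quiet', 'sad')
Vocabulary size: 7

7


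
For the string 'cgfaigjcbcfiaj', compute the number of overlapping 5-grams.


String 'cgfaigjcbcfiaj' has length L = 14.
Number of overlapping n-grams = L - n + 1
Substituting: 14 - 5 + 1 = 10

10


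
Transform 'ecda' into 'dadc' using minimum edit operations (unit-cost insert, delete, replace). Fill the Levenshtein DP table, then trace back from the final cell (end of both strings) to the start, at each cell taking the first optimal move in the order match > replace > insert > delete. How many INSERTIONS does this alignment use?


Edit distance = 3. Backtracking from cell (4, 4) with preference match > replace > insert > delete,
then listing the resulting alignment 'ecda' -> 'dadc' left to right:
  Step 1: replace e->d
  Step 2: replace c->a
  Step 3: keep 'd'
  Step 4: replace a->c
Total insertions: 0

0


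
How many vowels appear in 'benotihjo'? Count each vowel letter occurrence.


Scanning each character of 'benotihjo':
  Position 1: 'b' -> consonant (running count: 0)
  Position 2: 'e' -> vowel (running count: 1)
  Position 3: 'n' -> consonant (running count: 1)
  Position 4: 'o' -> vowel (running count: 2)
  Position 5: 't' -> consonant (running count: 2)
  Position 6: 'i' -> vowel (running count: 3)
  Position 7: 'h' -> consonant (running count: 3)
  Position 8: 'j' -> consonant (running count: 3)
  Position 9: 'o' -> vowel (running count: 4)
Total vowels: 4

4


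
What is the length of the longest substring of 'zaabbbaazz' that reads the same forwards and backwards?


Scanning 'zaabbbaazz' for palindromic substrings.
Substring at positions 0-8: 'zaabbbaaz'.
Check: reverse('zaabbbaaz') = 'zaabbbaaz' -> palindrome confirmed.
Neighbouring characters ('-' / 'z') break symmetry, so it cannot extend further.
No longer palindromic substring exists; longest length = 9

9


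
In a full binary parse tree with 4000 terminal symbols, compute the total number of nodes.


Leaf nodes (terminals): 4000
Internal nodes = n - 1 = 4000 - 1 = 3999
Total = leaves + internal = 4000 + 3999 = 7999

7999


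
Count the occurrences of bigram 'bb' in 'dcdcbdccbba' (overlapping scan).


Scanning 'dcdcbdccbba' for bigram 'bb':
  Position 0: 'dc' -> no
  Position 1: 'cd' -> no
  Position 2: 'dc' -> no
  Position 3: 'cb' -> no
  Position 4: 'bd' -> no
  Position 5: 'dc' -> no
  Position 6: 'cc' -> no
  Position 7: 'cb' -> no
  Position 8: 'bb' -> MATCH
  Position 9: 'ba' -> no
Total matches: 1

1


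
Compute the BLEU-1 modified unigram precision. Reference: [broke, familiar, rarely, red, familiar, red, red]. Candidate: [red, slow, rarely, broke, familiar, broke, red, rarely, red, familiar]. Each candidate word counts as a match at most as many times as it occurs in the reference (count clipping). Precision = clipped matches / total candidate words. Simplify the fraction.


Reference word counts: {'broke': 1, 'familiar': 2, 'rarely': 1, 'red': 3}
Checking each candidate word (with clipping):
  'red' -> in reference (ref count 3, used 1/3) -> match (matches: 1)
  'slow' -> not in reference -> no match (matches: 1)
  'rarely' -> in reference (ref count 1, used 1/1) -> match (matches: 2)
  'broke' -> in reference (ref count 1, used 1/1) -> match (matches: 3)
  'familiar' -> in reference (ref count 2, used 1/2) -> match (matches: 4)
  'broke' -> ref count 1 already used up (1/1) -> clipped, no match (matches: 4)
  'red' -> in reference (ref count 3, used 2/3) -> match (matches: 5)
  'rarely' -> ref count 1 already used up (1/1) -> clipped, no match (matches: 5)
  'red' -> in reference (ref count 3, used 3/3) -> match (matches: 6)
  'familiar' -> in reference (ref count 2, used 2/2) -> match (matches: 7)
Clipped matches: 7, Candidate length: 10
Precision = 7/10

7/10


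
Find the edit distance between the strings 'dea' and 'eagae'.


Building DP table for s1='dea' (len 3) and s2='eagae' (len 5):
       e  a  g  a  e
    0  1  2  3  4  5
  d 1  1  2  3  4  5
  e 2  1  2  3  4  4
  a 3  2  1  2  3  4
Edit distance = dp[3][5] = 4

4


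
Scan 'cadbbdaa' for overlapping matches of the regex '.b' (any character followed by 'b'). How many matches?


Pattern: .b means any character followed by 'b'.
Scanning 'cadbbdaa' position-by-position:
  Pos 0: window 'ca' -> no
  Pos 1: window 'ad' -> no
  Pos 2: window 'db' -> MATCH
  Pos 3: window 'bb' -> MATCH
  Pos 4: window 'bd' -> no
  Pos 5: window 'da' -> no
  Pos 6: window 'aa' -> no
  Pos 7: window 'a' -> no
Total matches: 2

2


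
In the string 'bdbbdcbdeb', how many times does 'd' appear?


Scanning 'bdbbdcbdeb' for 'd':
  Position 1: 'd' -> MATCH (count: 1)
  Position 4: 'd' -> MATCH (count: 2)
  Position 7: 'd' -> MATCH (count: 3)
Total occurrences of 'd': 3

3


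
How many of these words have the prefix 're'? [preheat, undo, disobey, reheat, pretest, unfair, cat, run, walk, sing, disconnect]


Checking each word for prefix 're':
  'preheat' -> no (count: 0)
  'undo' -> no (count: 0)
  'disobey' -> no (count: 0)
  'reheat' -> YES, starts with 're' (count: 1)
  'pretest' -> no (count: 1)
  'unfair' -> no (count: 1)
  'cat' -> no (count: 1)
  'run' -> no (count: 1)
  'walk' -> no (count: 1)
  'sing' -> no (count: 1)
  'disconnect' -> no (count: 1)
Total with prefix 're': 1

1


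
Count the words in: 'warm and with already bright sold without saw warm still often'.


Counting words by splitting on spaces:
  Word 1: 'warm'
  Word 2: 'and'
  Word 3: 'with'
  Word 4: 'already'
  Word 5: 'bright'
  Word 6: 'sold'
  Word 7: 'without'
  Word 8: 'saw'
  Word 9: 'warm'
  Word 10: 'still'
  Word 11: 'often'
Total words: 11

11


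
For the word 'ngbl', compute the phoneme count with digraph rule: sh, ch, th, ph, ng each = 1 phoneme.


Parsing 'ngbl' greedily, digraphs first:
  'ng' -> digraph (1 consonant phoneme) (phonemes so far: 1)
  'b' -> consonant phoneme (phonemes so far: 2)
  'l' -> consonant phoneme (phonemes so far: 3)
Total phonemes: 3

3


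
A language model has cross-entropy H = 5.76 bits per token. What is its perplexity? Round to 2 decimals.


Perplexity formula: PP = 2^H
H = 5.76
PP = 2^5.76
Decompose: 2^5.76 = 2^5 * 2^0.76
2^5 = 32, 2^0.76 ~ 1.6934906
PP ~ 32 * 1.6934906 = 54.1916992
Rounded to 2 decimals: 54.19

54.19


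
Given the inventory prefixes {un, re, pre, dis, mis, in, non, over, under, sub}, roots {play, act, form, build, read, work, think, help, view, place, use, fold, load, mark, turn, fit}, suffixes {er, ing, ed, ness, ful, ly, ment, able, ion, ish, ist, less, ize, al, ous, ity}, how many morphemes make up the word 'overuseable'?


Segmenting 'overuseable' against the inventory:
  'over' -> prefix (morpheme 1)
  'use' -> root (morpheme 2)
  'able' -> suffix (morpheme 3)
Total morphemes: 3

3


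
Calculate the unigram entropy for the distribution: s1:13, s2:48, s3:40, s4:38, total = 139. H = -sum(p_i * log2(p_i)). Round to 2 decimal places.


Computing entropy H = -sum(p_i * log2(p_i)):
  s1: p = 13/139 = 0.0935, -p*log2(p) = 0.3197
  s2: p = 48/139 = 0.3453, -p*log2(p) = 0.5297
  s3: p = 40/139 = 0.2878, -p*log2(p) = 0.5171
  s4: p = 38/139 = 0.2734, -p*log2(p) = 0.5115
H = sum of terms = 1.8780
Rounded to 2 decimals: 1.88

1.88


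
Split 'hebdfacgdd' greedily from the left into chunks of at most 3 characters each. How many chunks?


'hebdfacgdd' has 10 characters.
Chunking with max size 3:
  Chunk 1: 'heb' (positions 0-2)
  Chunk 2: 'dfa' (positions 3-5)
  Chunk 3: 'cgd' (positions 6-8)
  Chunk 4: 'd' (positions 9-9)
Total chunks: ceil(10 / 3) = 4

4


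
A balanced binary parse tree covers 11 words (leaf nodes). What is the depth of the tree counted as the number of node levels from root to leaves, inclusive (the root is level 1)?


In a balanced binary tree with n leaves the deepest leaf is ceil(log2(n)) edges below the root,
so counting node levels inclusive of root and leaves gives ceil(log2(n)) + 1 levels.
log2(11) = 3.4594
ceil(3.4594) = 4
levels = 4 + 1 = 5

5


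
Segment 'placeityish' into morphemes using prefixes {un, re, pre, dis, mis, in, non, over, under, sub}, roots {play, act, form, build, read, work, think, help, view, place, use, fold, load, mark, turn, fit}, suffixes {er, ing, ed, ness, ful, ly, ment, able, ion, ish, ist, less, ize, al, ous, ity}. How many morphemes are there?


Segmenting 'placeityish' against the inventory:
  'place' -> root (morpheme 1)
  'ity' -> suffix (morpheme 2)
  'ish' -> suffix (morpheme 3)
Total morphemes: 3

3


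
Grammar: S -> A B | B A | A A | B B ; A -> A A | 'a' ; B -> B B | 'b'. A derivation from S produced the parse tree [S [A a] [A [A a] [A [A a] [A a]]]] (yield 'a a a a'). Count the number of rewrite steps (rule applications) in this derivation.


Every bracketed nonterminal node [X ...] in the tree is produced by exactly one rule application.
Reading the tree off as a leftmost derivation:
  Step 1: S  =>  A A   (applied S -> A A)
  Step 2: A A  =>  a A   (applied A -> a)
  Step 3: a A  =>  a A A   (applied A -> A A)
  Step 4: a A A  =>  a a A   (applied A -> a)
  Step 5: a a A  =>  a a A A   (applied A -> A A)
  Step 6: a a A A  =>  a a a A   (applied A -> a)
  Step 7: a a a A  =>  a a a a   (applied A -> a)
Final yield: a a a a
Total rewrite steps: 7

7


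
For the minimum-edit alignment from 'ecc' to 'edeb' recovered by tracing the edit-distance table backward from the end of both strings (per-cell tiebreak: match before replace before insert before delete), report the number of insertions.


Edit distance = 3. Backtracking from cell (3, 4) with preference match > replace > insert > delete,
then listing the resulting alignment 'ecc' -> 'edeb' left to right:
  Step 1: keep 'e'
  Step 2: insert 'd' [insertion #1]
  Step 3: replace c->e
  Step 4: replace c->b
Total insertions: 1

1


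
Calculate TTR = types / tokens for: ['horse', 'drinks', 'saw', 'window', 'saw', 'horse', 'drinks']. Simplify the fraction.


Tokens: 7
Unique types: ('drinks', 'horse', 'saw', 'window') = 4
TTR = 4/7
Already in lowest terms.

4/7


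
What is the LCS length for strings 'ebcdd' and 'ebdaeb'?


DP table for LCS of 'ebcdd' and 'ebdaeb':
       e  b  d  a  e  b
    0  0  0  0  0  0  0
  e 0  1  1  1  1  1  1
  b 0  1  2  2  2  2  2
  c 0  1  2  2  2  2  2
  d 0  1  2  3  3  3  3
  d 0  1  2  3  3  3  3
LCS: 'ebd'
LCS length = 3

3


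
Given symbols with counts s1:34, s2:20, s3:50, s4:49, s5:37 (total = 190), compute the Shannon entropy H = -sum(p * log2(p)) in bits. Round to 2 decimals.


Computing entropy H = -sum(p_i * log2(p_i)):
  s1: p = 34/190 = 0.1789, -p*log2(p) = 0.4442
  s2: p = 20/190 = 0.1053, -p*log2(p) = 0.3419
  s3: p = 50/190 = 0.2632, -p*log2(p) = 0.5068
  s4: p = 49/190 = 0.2579, -p*log2(p) = 0.5042
  s5: p = 37/190 = 0.1947, -p*log2(p) = 0.4597
H = sum of terms = 2.2568
Rounded to 2 decimals: 2.26

2.26


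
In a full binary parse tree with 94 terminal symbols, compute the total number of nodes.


Leaf nodes (terminals): 94
Internal nodes = n - 1 = 94 - 1 = 93
Total = leaves + internal = 94 + 93 = 187

187


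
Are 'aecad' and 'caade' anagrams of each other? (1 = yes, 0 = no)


Sort characters of 'aecad': 'aacde'
Sort characters of 'caade': 'aacde'
Sorted forms match -> they ARE anagrams
Result: 1

1


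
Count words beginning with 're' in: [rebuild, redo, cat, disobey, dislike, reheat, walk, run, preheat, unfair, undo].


Checking each word for prefix 're':
  'rebuild' -> YES, starts with 're' (count: 1)
  'redo' -> YES, starts with 're' (count: 2)
  'cat' -> no (count: 2)
  'disobey' -> no (count: 2)
  'dislike' -> no (count: 2)
  'reheat' -> YES, starts with 're' (count: 3)
  'walk' -> no (count: 3)
  'run' -> no (count: 3)
  'preheat' -> no (count: 3)
  'unfair' -> no (count: 3)
  'undo' -> no (count: 3)
Total with prefix 're': 3

3


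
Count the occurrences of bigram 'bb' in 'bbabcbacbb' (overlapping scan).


Scanning 'bbabcbacbb' for bigram 'bb':
  Position 0: 'bb' -> MATCH
  Position 1: 'ba' -> no
  Position 2: 'ab' -> no
  Position 3: 'bc' -> no
  Position 4: 'cb' -> no
  Position 5: 'ba' -> no
  Position 6: 'ac' -> no
  Position 7: 'cb' -> no
  Position 8: 'bb' -> MATCH
Total matches: 2

2


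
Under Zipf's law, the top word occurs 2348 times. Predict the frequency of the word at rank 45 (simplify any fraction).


Zipf's law: freq(rank) = f1 / rank
f1 = 2348, rank = 45
freq = 2348 / 45
GCD(2348, 45) = 1
Simplified: 2348/45

2348/45


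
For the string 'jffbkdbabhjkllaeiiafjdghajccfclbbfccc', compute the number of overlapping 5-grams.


String 'jffbkdbabhjkllaeiiafjdghajccfclbbfccc' has length L = 37.
Number of overlapping n-grams = L - n + 1
Substituting: 37 - 5 + 1 = 33

33


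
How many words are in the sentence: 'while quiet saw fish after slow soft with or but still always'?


Counting words by splitting on spaces:
  Word 1: 'while'
  Word 2: 'quiet'
  Word 3: 'saw'
  Word 4: 'fish'
  Word 5: 'after'
  Word 6: 'slow'
  Word 7: 'soft'
  Word 8: 'with'
  Word 9: 'or'
  Word 10: 'but'
  Word 11: 'still'
  Word 12: 'always'
Total words: 12

12


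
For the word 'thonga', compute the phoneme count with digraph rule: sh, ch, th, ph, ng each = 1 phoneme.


Parsing 'thonga' greedily, digraphs first:
  'th' -> digraph (1 consonant phoneme) (phonemes so far: 1)
  'o' -> vowel phoneme (phonemes so far: 2)
  'ng' -> digraph (1 consonant phoneme) (phonemes so far: 3)
  'a' -> vowel phoneme (phonemes so far: 4)
Total phonemes: 4

4


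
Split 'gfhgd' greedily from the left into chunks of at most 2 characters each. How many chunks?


'gfhgd' has 5 characters.
Chunking with max size 2:
  Chunk 1: 'gf' (positions 0-1)
  Chunk 2: 'hg' (positions 2-3)
  Chunk 3: 'd' (positions 4-4)
Total chunks: ceil(5 / 2) = 3

3


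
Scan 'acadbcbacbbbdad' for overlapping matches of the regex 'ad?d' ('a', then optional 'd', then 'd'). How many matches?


Pattern: ad?d means 'a', then optional 'd', then 'd'.
Scanning 'acadbcbacbbbdad' position-by-position:
  Pos 0: window 'aca' -> no
  Pos 1: window 'cad' -> no
  Pos 2: window 'adb' -> MATCH
  Pos 3: window 'dbc' -> no
  Pos 4: window 'bcb' -> no
  Pos 5: window 'cba' -> no
  Pos 6: window 'bac' -> no
  Pos 7: window 'acb' -> no
  Pos 8: window 'cbb' -> no
  Pos 9: window 'bbb' -> no
  Pos 10: window 'bbd' -> no
  Pos 11: window 'bda' -> no
  Pos 12: window 'dad' -> no
  Pos 13: window 'ad' -> MATCH
  Pos 14: window 'd' -> no
Total matches: 2

2


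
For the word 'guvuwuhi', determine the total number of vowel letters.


Scanning each character of 'guvuwuhi':
  Position 1: 'g' -> consonant (running count: 0)
  Position 2: 'u' -> vowel (running count: 1)
  Position 3: 'v' -> consonant (running count: 1)
  Position 4: 'u' -> vowel (running count: 2)
  Position 5: 'w' -> consonant (running count: 2)
  Position 6: 'u' -> vowel (running count: 3)
  Position 7: 'h' -> consonant (running count: 3)
  Position 8: 'i' -> vowel (running count: 4)
Total vowels: 4

4


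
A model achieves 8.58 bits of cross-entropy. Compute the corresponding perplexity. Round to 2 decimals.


Perplexity formula: PP = 2^H
H = 8.58
PP = 2^8.58
Decompose: 2^8.58 = 2^8 * 2^0.58
2^8 = 256, 2^0.58 ~ 1.4948492
PP ~ 256 * 1.4948492 = 382.6813952
Rounded to 2 decimals: 382.68

382.68


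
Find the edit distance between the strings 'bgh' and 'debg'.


Building DP table for s1='bgh' (len 3) and s2='debg' (len 4):
       d  e  b  g
    0  1  2  3  4
  b 1  1  2  2  3
  g 2  2  2  3  2
  h 3  3  3  3  3
Edit distance = dp[3][4] = 3

3


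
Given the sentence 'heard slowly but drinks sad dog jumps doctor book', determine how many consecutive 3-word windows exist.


Word trigrams from [9] words:
  Trigram 1: (heard slowly but)
  Trigram 2: (slowly but drinks)
  Trigram 3: (but drinks sad)
  Trigram 4: (drinks sad dog)
  Trigram 5: (sad dog jumps)
  Trigram 6: (dog jumps doctor)
  Trigram 7: (jumps doctor book)
Total word trigrams: 9 - 2 = 7

7


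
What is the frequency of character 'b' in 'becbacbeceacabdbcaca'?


Scanning 'becbacbeceacabdbcaca' for 'b':
  Position 0: 'b' -> MATCH (count: 1)
  Position 3: 'b' -> MATCH (count: 2)
  Position 6: 'b' -> MATCH (count: 3)
  Position 13: 'b' -> MATCH (count: 4)
  Position 15: 'b' -> MATCH (count: 5)
Total occurrences of 'b': 5

5


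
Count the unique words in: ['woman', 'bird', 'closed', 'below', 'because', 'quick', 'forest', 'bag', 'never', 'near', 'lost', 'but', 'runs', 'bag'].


Listing all tokens and tracking unique types:
  Token 1: 'woman' -> NEW (unique so far: 1)
  Token 2: 'bird' -> NEW (unique so far: 2)
  Token 3: 'closed' -> NEW (unique so far: 3)
  Token 4: 'below' -> NEW (unique so far: 4)
  Token 5: 'because' -> NEW (unique so far: 5)
  Token 6: 'quick' -> NEW (unique so far: 6)
  Token 7: 'forest' -> NEW (unique so far: 7)
  Token 8: 'bag' -> NEW (unique so far: 8)
  Token 9: 'never' -> NEW (unique so far: 9)
  Token 10: 'near' -> NEW (unique so far: 10)
  Token 11: 'lost' -> NEW (unique so far: 11)
  Token 12: 'but' -> NEW (unique so far: 12)
  Token 13: 'runs' -> NEW (unique so far: 13)
  Token 14: 'bag' -> duplicate (unique so far: 13)
Unique types: ('bag', 'because', 'below', 'bird', 'but', 'closed', 'forest', 'lost', 'near', 'never', 'quick', 'runs', 'woman')
Vocabulary size: 13

13


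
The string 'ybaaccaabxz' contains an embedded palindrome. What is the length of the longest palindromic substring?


Scanning 'ybaaccaabxz' for palindromic substrings.
Substring at positions 1-8: 'baaccaab'.
Check: reverse('baaccaab') = 'baaccaab' -> palindrome confirmed.
Neighbouring characters ('y' / 'x') break symmetry, so it cannot extend further.
No longer palindromic substring exists; longest length = 8

8


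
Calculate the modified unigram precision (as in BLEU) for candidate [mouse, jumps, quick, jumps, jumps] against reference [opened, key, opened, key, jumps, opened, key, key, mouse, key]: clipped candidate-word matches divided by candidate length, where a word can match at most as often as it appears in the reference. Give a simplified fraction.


Reference word counts: {'jumps': 1, 'key': 5, 'mouse': 1, 'opened': 3}
Checking each candidate word (with clipping):
  'mouse' -> in reference (ref count 1, used 1/1) -> match (matches: 1)
  'jumps' -> in reference (ref count 1, used 1/1) -> match (matches: 2)
  'quick' -> not in reference -> no match (matches: 2)
  'jumps' -> ref count 1 already used up (1/1) -> clipped, no match (matches: 2)
  'jumps' -> ref count 1 already used up (1/1) -> clipped, no match (matches: 2)
Clipped matches: 2, Candidate length: 5
Precision = 2/5

2/5


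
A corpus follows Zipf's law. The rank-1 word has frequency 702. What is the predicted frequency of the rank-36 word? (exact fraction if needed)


Zipf's law: freq(rank) = f1 / rank
f1 = 702, rank = 36
freq = 702 / 36
GCD(702, 36) = 18
Simplified: 39/2

39/2


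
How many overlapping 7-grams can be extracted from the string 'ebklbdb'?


String 'ebklbdb' has length L = 7.
Number of overlapping n-grams = L - n + 1
Substituting: 7 - 7 + 1 = 1

1


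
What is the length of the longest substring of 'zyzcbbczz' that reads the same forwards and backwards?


Scanning 'zyzcbbczz' for palindromic substrings.
Substring at positions 2-7: 'zcbbcz'.
Check: reverse('zcbbcz') = 'zcbbcz' -> palindrome confirmed.
Neighbouring characters ('y' / 'z') break symmetry, so it cannot extend further.
No longer palindromic substring exists; longest length = 6

6


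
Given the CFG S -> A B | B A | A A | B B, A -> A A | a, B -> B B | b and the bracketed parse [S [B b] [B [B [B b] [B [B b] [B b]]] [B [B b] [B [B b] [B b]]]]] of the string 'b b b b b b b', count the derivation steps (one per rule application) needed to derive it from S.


Every bracketed nonterminal node [X ...] in the tree is produced by exactly one rule application.
Reading the tree off as a leftmost derivation:
  Step 1: S  =>  B B   (applied S -> B B)
  Step 2: B B  =>  b B   (applied B -> b)
  Step 3: b B  =>  b B B   (applied B -> B B)
  Step 4: b B B  =>  b B B B   (applied B -> B B)
  Step 5: b B B B  =>  b b B B   (applied B -> b)
  Step 6: b b B B  =>  b b B B B   (applied B -> B B)
  Step 7: b b B B B  =>  b b b B B   (applied B -> b)
  Step 8: b b b B B  =>  b b b b B   (applied B -> b)
  Step 9: b b b b B  =>  b b b b B B   (applied B -> B B)
  Step 10: b b b b B B  =>  b b b b b B   (applied B -> b)
  Step 11: b b b b b B  =>  b b b b b B B   (applied B -> B B)
  Step 12: b b b b b B B  =>  b b b b b b B   (applied B -> b)
  Step 13: b b b b b b B  =>  b b b b b b b   (applied B -> b)
Final yield: b b b b b b b
Total rewrite steps: 13

13


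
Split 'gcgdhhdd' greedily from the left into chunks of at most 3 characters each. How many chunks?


'gcgdhhdd' has 8 characters.
Chunking with max size 3:
  Chunk 1: 'gcg' (positions 0-2)
  Chunk 2: 'dhh' (positions 3-5)
  Chunk 3: 'dd' (positions 6-7)
Total chunks: ceil(8 / 3) = 3

3


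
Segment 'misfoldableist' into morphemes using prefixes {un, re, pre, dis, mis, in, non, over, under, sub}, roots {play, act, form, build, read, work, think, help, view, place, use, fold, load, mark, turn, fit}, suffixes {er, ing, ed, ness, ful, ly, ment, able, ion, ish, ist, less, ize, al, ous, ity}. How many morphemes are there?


Segmenting 'misfoldableist' against the inventory:
  'mis' -> prefix (morpheme 1)
  'fold' -> root (morpheme 2)
  'able' -> suffix (morpheme 3)
  'ist' -> suffix (morpheme 4)
Total morphemes: 4

4


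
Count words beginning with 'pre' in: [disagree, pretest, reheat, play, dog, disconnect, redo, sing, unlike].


Checking each word for prefix 'pre':
  'disagree' -> no (count: 0)
  'pretest' -> YES, starts with 'pre' (count: 1)
  'reheat' -> no (count: 1)
  'play' -> no (count: 1)
  'dog' -> no (count: 1)
  'disconnect' -> no (count: 1)
  'redo' -> no (count: 1)
  'sing' -> no (count: 1)
  'unlike' -> no (count: 1)
Total with prefix 'pre': 1

1


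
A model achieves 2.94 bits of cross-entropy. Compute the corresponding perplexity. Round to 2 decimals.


Perplexity formula: PP = 2^H
H = 2.94
PP = 2^2.94
Decompose: 2^2.94 = 2^2 * 2^0.94
2^2 = 4, 2^0.94 ~ 1.9185282
PP ~ 4 * 1.9185282 = 7.6741128
Rounded to 2 decimals: 7.67

7.67


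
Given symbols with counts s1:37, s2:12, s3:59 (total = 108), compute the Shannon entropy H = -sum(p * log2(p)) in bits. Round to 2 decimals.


Computing entropy H = -sum(p_i * log2(p_i)):
  s1: p = 37/108 = 0.3426, -p*log2(p) = 0.5295
  s2: p = 12/108 = 0.1111, -p*log2(p) = 0.3522
  s3: p = 59/108 = 0.5463, -p*log2(p) = 0.4765
H = sum of terms = 1.3582
Rounded to 2 decimals: 1.36

1.36


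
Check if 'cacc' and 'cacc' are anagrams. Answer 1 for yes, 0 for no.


Sort characters of 'cacc': 'accc'
Sort characters of 'cacc': 'accc'
Sorted forms match -> they ARE anagrams
Result: 1

1


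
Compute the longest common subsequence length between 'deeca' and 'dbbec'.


DP table for LCS of 'deeca' and 'dbbec':
       d  b  b  e  c
    0  0  0  0  0  0
  d 0  1  1  1  1  1
  e 0  1  1  1  2  2
  e 0  1  1  1  2  2
  c 0  1  1  1  2  3
  a 0  1  1  1  2  3
LCS: 'dec'
LCS length = 3

3


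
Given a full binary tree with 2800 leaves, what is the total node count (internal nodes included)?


Leaf nodes (terminals): 2800
Internal nodes = n - 1 = 2800 - 1 = 2799
Total = leaves + internal = 2800 + 2799 = 5599

5599


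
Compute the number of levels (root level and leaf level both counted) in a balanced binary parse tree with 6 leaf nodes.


In a balanced binary tree with n leaves the deepest leaf is ceil(log2(n)) edges below the root,
so counting node levels inclusive of root and leaves gives ceil(log2(n)) + 1 levels.
log2(6) = 2.5850
ceil(2.5850) = 3
levels = 3 + 1 = 4

4


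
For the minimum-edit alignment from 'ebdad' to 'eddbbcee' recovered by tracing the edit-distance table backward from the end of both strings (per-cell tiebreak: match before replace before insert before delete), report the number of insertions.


Edit distance = 6. Backtracking from cell (5, 8) with preference match > replace > insert > delete,
then listing the resulting alignment 'ebdad' -> 'eddbbcee' left to right:
  Step 1: keep 'e'
  Step 2: insert 'd' [insertion #1]
  Step 3: insert 'd' [insertion #2]
  Step 4: insert 'b' [insertion #3]
  Step 5: keep 'b'
  Step 6: replace d->c
  Step 7: replace a->e
  Step 8: replace d->e
Total insertions: 3

3
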